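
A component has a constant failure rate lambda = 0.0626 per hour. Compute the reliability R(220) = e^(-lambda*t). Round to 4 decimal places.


lambda = 0.0626
t = 220
lambda * t = 13.772
R(t) = e^(-13.772)
R(t) = 0.0

0.0


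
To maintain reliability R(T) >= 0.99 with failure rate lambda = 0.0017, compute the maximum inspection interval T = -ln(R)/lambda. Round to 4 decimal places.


R_target = 0.99
lambda = 0.0017
-ln(0.99) = 0.0101
T = 0.0101 / 0.0017
T = 5.912

5.912


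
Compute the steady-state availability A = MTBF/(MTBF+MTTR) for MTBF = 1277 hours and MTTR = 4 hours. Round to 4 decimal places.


MTBF = 1277
MTTR = 4
MTBF + MTTR = 1281
A = 1277 / 1281
A = 0.9969

0.9969


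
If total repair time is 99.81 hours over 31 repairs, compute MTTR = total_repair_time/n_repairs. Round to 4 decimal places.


total_repair_time = 99.81
n_repairs = 31
MTTR = 99.81 / 31
MTTR = 3.2197

3.2197


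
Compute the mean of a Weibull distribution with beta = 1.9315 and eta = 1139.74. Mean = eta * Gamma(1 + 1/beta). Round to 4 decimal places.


beta = 1.9315, eta = 1139.74
1/beta = 0.5177
1 + 1/beta = 1.5177
Gamma(1.5177) = 0.8869
Mean = 1139.74 * 0.8869
Mean = 1010.8698

1010.8698


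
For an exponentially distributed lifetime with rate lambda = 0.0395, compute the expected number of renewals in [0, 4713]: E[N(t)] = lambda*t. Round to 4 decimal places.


lambda = 0.0395
t = 4713
E[N(t)] = lambda * t
E[N(t)] = 0.0395 * 4713
E[N(t)] = 186.1635

186.1635


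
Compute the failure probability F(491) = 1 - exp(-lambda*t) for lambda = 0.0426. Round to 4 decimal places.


lambda = 0.0426, t = 491
lambda * t = 20.9166
exp(-20.9166) = 0.0
F(t) = 1 - 0.0
F(t) = 1.0

1.0


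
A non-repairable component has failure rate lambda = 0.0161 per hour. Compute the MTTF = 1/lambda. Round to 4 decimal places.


lambda = 0.0161
MTTF = 1 / 0.0161
MTTF = 62.1118

62.1118


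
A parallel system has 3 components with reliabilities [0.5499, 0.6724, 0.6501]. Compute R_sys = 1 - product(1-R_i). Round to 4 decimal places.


Components: [0.5499, 0.6724, 0.6501]
(1 - 0.5499) = 0.4501, running product = 0.4501
(1 - 0.6724) = 0.3276, running product = 0.1475
(1 - 0.6501) = 0.3499, running product = 0.0516
Product of (1-R_i) = 0.0516
R_sys = 1 - 0.0516 = 0.9484

0.9484


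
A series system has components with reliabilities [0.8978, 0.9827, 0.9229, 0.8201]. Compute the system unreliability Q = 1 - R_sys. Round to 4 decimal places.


Components: [0.8978, 0.9827, 0.9229, 0.8201]
After component 1: product = 0.8978
After component 2: product = 0.8823
After component 3: product = 0.8142
After component 4: product = 0.6678
R_sys = 0.6678
Q = 1 - 0.6678 = 0.3322

0.3322


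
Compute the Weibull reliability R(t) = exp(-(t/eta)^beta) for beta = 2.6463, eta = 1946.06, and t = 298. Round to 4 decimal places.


beta = 2.6463, eta = 1946.06, t = 298
t/eta = 298 / 1946.06 = 0.1531
(t/eta)^beta = 0.1531^2.6463 = 0.007
R(t) = exp(-0.007)
R(t) = 0.9931

0.9931


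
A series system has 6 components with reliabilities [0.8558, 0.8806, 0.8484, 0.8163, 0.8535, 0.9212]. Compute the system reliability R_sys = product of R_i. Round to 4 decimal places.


Components: [0.8558, 0.8806, 0.8484, 0.8163, 0.8535, 0.9212]
After component 1 (R=0.8558): product = 0.8558
After component 2 (R=0.8806): product = 0.7536
After component 3 (R=0.8484): product = 0.6394
After component 4 (R=0.8163): product = 0.5219
After component 5 (R=0.8535): product = 0.4455
After component 6 (R=0.9212): product = 0.4104
R_sys = 0.4104

0.4104


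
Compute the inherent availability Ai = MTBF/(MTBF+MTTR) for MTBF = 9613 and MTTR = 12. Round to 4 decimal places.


MTBF = 9613
MTTR = 12
MTBF + MTTR = 9625
Ai = 9613 / 9625
Ai = 0.9988

0.9988


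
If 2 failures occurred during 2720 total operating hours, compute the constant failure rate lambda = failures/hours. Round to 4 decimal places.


failures = 2
total_hours = 2720
lambda = 2 / 2720
lambda = 0.0007

0.0007


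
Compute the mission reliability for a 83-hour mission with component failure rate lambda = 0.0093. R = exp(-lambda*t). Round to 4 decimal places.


lambda = 0.0093
mission_time = 83
lambda * t = 0.0093 * 83 = 0.7719
R = exp(-0.7719)
R = 0.4621

0.4621


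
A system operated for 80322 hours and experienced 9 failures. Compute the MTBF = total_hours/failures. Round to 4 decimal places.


total_hours = 80322
failures = 9
MTBF = 80322 / 9
MTBF = 8924.6667

8924.6667


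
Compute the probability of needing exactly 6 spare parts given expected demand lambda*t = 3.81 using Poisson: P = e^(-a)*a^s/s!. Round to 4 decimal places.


a = 3.81, s = 6
e^(-a) = e^(-3.81) = 0.0221
a^s = 3.81^6 = 3058.7914
s! = 720
P = 0.0221 * 3058.7914 / 720
P = 0.0941

0.0941


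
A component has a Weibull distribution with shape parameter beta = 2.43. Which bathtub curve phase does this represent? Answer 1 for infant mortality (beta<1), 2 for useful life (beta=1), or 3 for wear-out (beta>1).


beta = 2.43
Compare beta to 1:
beta < 1 => infant mortality (phase 1)
beta = 1 => useful life (phase 2)
beta > 1 => wear-out (phase 3)
Since beta = 2.43, this is wear-out (increasing failure rate)
Phase = 3

3


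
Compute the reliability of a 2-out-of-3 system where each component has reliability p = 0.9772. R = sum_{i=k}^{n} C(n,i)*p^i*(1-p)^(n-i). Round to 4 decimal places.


k = 2, n = 3, p = 0.9772
i=2: C(3,2)=3 * 0.9772^2 * 0.0228^1 = 0.0653
i=3: C(3,3)=1 * 0.9772^3 * 0.0228^0 = 0.9331
R = sum of terms = 0.9985

0.9985


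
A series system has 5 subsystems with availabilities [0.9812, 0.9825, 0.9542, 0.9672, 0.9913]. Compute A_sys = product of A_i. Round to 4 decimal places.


Subsystems: [0.9812, 0.9825, 0.9542, 0.9672, 0.9913]
After subsystem 1 (A=0.9812): product = 0.9812
After subsystem 2 (A=0.9825): product = 0.964
After subsystem 3 (A=0.9542): product = 0.9199
After subsystem 4 (A=0.9672): product = 0.8897
After subsystem 5 (A=0.9913): product = 0.882
A_sys = 0.882

0.882


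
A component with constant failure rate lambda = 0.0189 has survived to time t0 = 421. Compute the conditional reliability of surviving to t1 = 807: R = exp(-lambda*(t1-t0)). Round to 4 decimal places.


lambda = 0.0189
t0 = 421, t1 = 807
t1 - t0 = 386
lambda * (t1-t0) = 0.0189 * 386 = 7.2954
R = exp(-7.2954)
R = 0.0007

0.0007


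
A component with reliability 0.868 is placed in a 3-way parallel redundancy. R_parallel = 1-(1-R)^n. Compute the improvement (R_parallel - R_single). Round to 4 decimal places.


R_single = 0.868, n = 3
1 - R_single = 0.132
(1 - R_single)^n = 0.132^3 = 0.0023
R_parallel = 1 - 0.0023 = 0.9977
Improvement = 0.9977 - 0.868
Improvement = 0.1297

0.1297


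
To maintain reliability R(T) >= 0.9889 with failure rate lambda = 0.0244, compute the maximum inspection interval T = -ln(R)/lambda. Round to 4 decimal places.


R_target = 0.9889
lambda = 0.0244
-ln(0.9889) = 0.0112
T = 0.0112 / 0.0244
T = 0.4575

0.4575


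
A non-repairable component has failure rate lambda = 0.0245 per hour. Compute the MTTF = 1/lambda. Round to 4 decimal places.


lambda = 0.0245
MTTF = 1 / 0.0245
MTTF = 40.8163

40.8163


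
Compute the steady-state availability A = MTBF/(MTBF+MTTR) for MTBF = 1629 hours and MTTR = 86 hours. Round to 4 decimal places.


MTBF = 1629
MTTR = 86
MTBF + MTTR = 1715
A = 1629 / 1715
A = 0.9499

0.9499


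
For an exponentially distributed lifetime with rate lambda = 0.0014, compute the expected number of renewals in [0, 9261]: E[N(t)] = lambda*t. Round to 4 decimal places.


lambda = 0.0014
t = 9261
E[N(t)] = lambda * t
E[N(t)] = 0.0014 * 9261
E[N(t)] = 12.9654

12.9654


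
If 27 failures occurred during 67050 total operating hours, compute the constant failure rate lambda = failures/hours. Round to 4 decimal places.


failures = 27
total_hours = 67050
lambda = 27 / 67050
lambda = 0.0004

0.0004


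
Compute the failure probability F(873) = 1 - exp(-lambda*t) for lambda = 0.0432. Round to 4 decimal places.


lambda = 0.0432, t = 873
lambda * t = 37.7136
exp(-37.7136) = 0.0
F(t) = 1 - 0.0
F(t) = 1.0

1.0


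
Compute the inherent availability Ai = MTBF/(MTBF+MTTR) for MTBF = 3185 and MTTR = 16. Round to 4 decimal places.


MTBF = 3185
MTTR = 16
MTBF + MTTR = 3201
Ai = 3185 / 3201
Ai = 0.995

0.995


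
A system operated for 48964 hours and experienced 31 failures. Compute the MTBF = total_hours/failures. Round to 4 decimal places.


total_hours = 48964
failures = 31
MTBF = 48964 / 31
MTBF = 1579.4839

1579.4839


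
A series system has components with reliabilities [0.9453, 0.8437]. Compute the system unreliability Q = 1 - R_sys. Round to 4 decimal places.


Components: [0.9453, 0.8437]
After component 1: product = 0.9453
After component 2: product = 0.7975
R_sys = 0.7975
Q = 1 - 0.7975 = 0.2025

0.2025


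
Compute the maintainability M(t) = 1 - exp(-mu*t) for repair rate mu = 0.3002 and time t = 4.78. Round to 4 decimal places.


mu = 0.3002, t = 4.78
mu * t = 0.3002 * 4.78 = 1.435
exp(-1.435) = 0.2381
M(t) = 1 - 0.2381
M(t) = 0.7619

0.7619


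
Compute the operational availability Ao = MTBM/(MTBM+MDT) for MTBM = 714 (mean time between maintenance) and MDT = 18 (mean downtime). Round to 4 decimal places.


MTBM = 714
MDT = 18
MTBM + MDT = 732
Ao = 714 / 732
Ao = 0.9754

0.9754


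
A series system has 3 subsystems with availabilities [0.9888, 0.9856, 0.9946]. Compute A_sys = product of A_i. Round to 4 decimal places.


Subsystems: [0.9888, 0.9856, 0.9946]
After subsystem 1 (A=0.9888): product = 0.9888
After subsystem 2 (A=0.9856): product = 0.9746
After subsystem 3 (A=0.9946): product = 0.9693
A_sys = 0.9693

0.9693


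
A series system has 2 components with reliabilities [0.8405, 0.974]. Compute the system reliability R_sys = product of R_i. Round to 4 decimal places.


Components: [0.8405, 0.974]
After component 1 (R=0.8405): product = 0.8405
After component 2 (R=0.974): product = 0.8186
R_sys = 0.8186

0.8186


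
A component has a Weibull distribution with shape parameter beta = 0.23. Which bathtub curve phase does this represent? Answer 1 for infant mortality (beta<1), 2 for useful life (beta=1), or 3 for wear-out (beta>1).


beta = 0.23
Compare beta to 1:
beta < 1 => infant mortality (phase 1)
beta = 1 => useful life (phase 2)
beta > 1 => wear-out (phase 3)
Since beta = 0.23, this is infant mortality (decreasing failure rate)
Phase = 1

1


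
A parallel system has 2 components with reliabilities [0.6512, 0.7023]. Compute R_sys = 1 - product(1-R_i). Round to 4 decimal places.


Components: [0.6512, 0.7023]
(1 - 0.6512) = 0.3488, running product = 0.3488
(1 - 0.7023) = 0.2977, running product = 0.1038
Product of (1-R_i) = 0.1038
R_sys = 1 - 0.1038 = 0.8962

0.8962


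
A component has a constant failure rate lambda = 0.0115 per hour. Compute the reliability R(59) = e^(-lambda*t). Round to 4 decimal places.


lambda = 0.0115
t = 59
lambda * t = 0.6785
R(t) = e^(-0.6785)
R(t) = 0.5074

0.5074


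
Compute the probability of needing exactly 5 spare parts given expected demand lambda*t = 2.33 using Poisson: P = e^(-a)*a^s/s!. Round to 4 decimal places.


a = 2.33, s = 5
e^(-a) = e^(-2.33) = 0.0973
a^s = 2.33^5 = 68.672
s! = 120
P = 0.0973 * 68.672 / 120
P = 0.0557

0.0557


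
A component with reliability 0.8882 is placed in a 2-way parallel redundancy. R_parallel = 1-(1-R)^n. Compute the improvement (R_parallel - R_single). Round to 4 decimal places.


R_single = 0.8882, n = 2
1 - R_single = 0.1118
(1 - R_single)^n = 0.1118^2 = 0.0125
R_parallel = 1 - 0.0125 = 0.9875
Improvement = 0.9875 - 0.8882
Improvement = 0.0993

0.0993


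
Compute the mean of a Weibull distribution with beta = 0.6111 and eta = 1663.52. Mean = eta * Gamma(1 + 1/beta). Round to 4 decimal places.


beta = 0.6111, eta = 1663.52
1/beta = 1.6364
1 + 1/beta = 2.6364
Gamma(2.6364) = 1.4697
Mean = 1663.52 * 1.4697
Mean = 2444.8627

2444.8627


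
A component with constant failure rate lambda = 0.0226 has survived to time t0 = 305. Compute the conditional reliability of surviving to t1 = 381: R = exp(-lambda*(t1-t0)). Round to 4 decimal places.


lambda = 0.0226
t0 = 305, t1 = 381
t1 - t0 = 76
lambda * (t1-t0) = 0.0226 * 76 = 1.7176
R = exp(-1.7176)
R = 0.1795

0.1795


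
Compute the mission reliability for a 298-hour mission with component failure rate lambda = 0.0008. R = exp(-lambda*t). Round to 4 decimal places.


lambda = 0.0008
mission_time = 298
lambda * t = 0.0008 * 298 = 0.2384
R = exp(-0.2384)
R = 0.7879

0.7879


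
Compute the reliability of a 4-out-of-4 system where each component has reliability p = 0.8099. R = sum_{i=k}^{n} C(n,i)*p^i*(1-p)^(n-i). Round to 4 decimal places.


k = 4, n = 4, p = 0.8099
i=4: C(4,4)=1 * 0.8099^4 * 0.1901^0 = 0.4303
R = sum of terms = 0.4303

0.4303


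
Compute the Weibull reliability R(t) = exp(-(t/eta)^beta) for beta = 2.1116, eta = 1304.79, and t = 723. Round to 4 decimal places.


beta = 2.1116, eta = 1304.79, t = 723
t/eta = 723 / 1304.79 = 0.5541
(t/eta)^beta = 0.5541^2.1116 = 0.2875
R(t) = exp(-0.2875)
R(t) = 0.7502

0.7502


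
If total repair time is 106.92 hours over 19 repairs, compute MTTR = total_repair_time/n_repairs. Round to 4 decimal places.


total_repair_time = 106.92
n_repairs = 19
MTTR = 106.92 / 19
MTTR = 5.6274

5.6274


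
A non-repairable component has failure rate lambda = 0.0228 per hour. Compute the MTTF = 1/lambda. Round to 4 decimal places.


lambda = 0.0228
MTTF = 1 / 0.0228
MTTF = 43.8596

43.8596


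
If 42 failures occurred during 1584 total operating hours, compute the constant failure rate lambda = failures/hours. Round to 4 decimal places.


failures = 42
total_hours = 1584
lambda = 42 / 1584
lambda = 0.0265

0.0265


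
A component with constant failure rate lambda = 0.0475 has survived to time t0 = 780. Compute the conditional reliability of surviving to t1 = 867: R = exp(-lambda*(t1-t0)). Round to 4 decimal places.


lambda = 0.0475
t0 = 780, t1 = 867
t1 - t0 = 87
lambda * (t1-t0) = 0.0475 * 87 = 4.1325
R = exp(-4.1325)
R = 0.016

0.016


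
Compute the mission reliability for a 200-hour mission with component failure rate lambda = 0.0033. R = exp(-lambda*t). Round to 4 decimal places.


lambda = 0.0033
mission_time = 200
lambda * t = 0.0033 * 200 = 0.66
R = exp(-0.66)
R = 0.5169

0.5169


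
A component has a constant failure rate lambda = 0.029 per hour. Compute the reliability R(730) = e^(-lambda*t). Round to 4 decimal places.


lambda = 0.029
t = 730
lambda * t = 21.17
R(t) = e^(-21.17)
R(t) = 0.0

0.0


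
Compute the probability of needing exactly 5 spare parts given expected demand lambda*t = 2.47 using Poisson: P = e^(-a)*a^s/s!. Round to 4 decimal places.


a = 2.47, s = 5
e^(-a) = e^(-2.47) = 0.0846
a^s = 2.47^5 = 91.9358
s! = 120
P = 0.0846 * 91.9358 / 120
P = 0.0648

0.0648


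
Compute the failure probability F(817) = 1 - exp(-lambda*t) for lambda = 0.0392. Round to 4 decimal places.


lambda = 0.0392, t = 817
lambda * t = 32.0264
exp(-32.0264) = 0.0
F(t) = 1 - 0.0
F(t) = 1.0

1.0


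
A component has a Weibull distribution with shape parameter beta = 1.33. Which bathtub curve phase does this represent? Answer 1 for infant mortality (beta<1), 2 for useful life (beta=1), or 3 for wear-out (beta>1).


beta = 1.33
Compare beta to 1:
beta < 1 => infant mortality (phase 1)
beta = 1 => useful life (phase 2)
beta > 1 => wear-out (phase 3)
Since beta = 1.33, this is wear-out (increasing failure rate)
Phase = 3

3


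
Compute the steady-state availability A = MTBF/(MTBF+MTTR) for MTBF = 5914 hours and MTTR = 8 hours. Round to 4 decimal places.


MTBF = 5914
MTTR = 8
MTBF + MTTR = 5922
A = 5914 / 5922
A = 0.9986

0.9986


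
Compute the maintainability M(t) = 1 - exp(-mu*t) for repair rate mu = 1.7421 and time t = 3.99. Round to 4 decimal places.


mu = 1.7421, t = 3.99
mu * t = 1.7421 * 3.99 = 6.951
exp(-6.951) = 0.001
M(t) = 1 - 0.001
M(t) = 0.999

0.999


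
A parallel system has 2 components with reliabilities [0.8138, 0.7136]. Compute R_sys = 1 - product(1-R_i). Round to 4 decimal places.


Components: [0.8138, 0.7136]
(1 - 0.8138) = 0.1862, running product = 0.1862
(1 - 0.7136) = 0.2864, running product = 0.0533
Product of (1-R_i) = 0.0533
R_sys = 1 - 0.0533 = 0.9467

0.9467


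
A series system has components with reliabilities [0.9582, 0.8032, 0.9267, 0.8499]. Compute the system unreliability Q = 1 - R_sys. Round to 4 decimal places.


Components: [0.9582, 0.8032, 0.9267, 0.8499]
After component 1: product = 0.9582
After component 2: product = 0.7696
After component 3: product = 0.7132
After component 4: product = 0.6062
R_sys = 0.6062
Q = 1 - 0.6062 = 0.3938

0.3938


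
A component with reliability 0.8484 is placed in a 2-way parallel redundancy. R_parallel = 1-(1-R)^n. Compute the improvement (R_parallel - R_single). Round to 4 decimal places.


R_single = 0.8484, n = 2
1 - R_single = 0.1516
(1 - R_single)^n = 0.1516^2 = 0.023
R_parallel = 1 - 0.023 = 0.977
Improvement = 0.977 - 0.8484
Improvement = 0.1286

0.1286


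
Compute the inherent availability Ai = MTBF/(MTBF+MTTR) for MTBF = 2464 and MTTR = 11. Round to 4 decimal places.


MTBF = 2464
MTTR = 11
MTBF + MTTR = 2475
Ai = 2464 / 2475
Ai = 0.9956

0.9956


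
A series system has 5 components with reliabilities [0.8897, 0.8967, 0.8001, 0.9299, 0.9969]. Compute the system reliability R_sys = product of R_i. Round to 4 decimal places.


Components: [0.8897, 0.8967, 0.8001, 0.9299, 0.9969]
After component 1 (R=0.8897): product = 0.8897
After component 2 (R=0.8967): product = 0.7978
After component 3 (R=0.8001): product = 0.6383
After component 4 (R=0.9299): product = 0.5936
After component 5 (R=0.9969): product = 0.5917
R_sys = 0.5917

0.5917


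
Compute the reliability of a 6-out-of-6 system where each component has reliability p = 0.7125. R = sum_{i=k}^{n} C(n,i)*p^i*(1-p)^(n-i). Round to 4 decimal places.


k = 6, n = 6, p = 0.7125
i=6: C(6,6)=1 * 0.7125^6 * 0.2875^0 = 0.1308
R = sum of terms = 0.1308

0.1308


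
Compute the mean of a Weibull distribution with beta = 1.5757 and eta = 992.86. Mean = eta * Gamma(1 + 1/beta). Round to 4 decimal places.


beta = 1.5757, eta = 992.86
1/beta = 0.6346
1 + 1/beta = 1.6346
Gamma(1.6346) = 0.8979
Mean = 992.86 * 0.8979
Mean = 891.4721

891.4721


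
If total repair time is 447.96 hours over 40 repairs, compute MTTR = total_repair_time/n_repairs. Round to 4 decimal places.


total_repair_time = 447.96
n_repairs = 40
MTTR = 447.96 / 40
MTTR = 11.199

11.199


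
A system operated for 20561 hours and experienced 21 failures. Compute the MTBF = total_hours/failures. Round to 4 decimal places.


total_hours = 20561
failures = 21
MTBF = 20561 / 21
MTBF = 979.0952

979.0952


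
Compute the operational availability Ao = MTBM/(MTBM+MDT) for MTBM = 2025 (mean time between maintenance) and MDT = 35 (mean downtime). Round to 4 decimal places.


MTBM = 2025
MDT = 35
MTBM + MDT = 2060
Ao = 2025 / 2060
Ao = 0.983

0.983


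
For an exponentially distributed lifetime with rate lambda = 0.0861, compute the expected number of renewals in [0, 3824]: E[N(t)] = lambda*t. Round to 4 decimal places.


lambda = 0.0861
t = 3824
E[N(t)] = lambda * t
E[N(t)] = 0.0861 * 3824
E[N(t)] = 329.2464

329.2464


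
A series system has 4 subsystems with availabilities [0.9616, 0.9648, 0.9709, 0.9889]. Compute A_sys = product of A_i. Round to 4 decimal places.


Subsystems: [0.9616, 0.9648, 0.9709, 0.9889]
After subsystem 1 (A=0.9616): product = 0.9616
After subsystem 2 (A=0.9648): product = 0.9278
After subsystem 3 (A=0.9709): product = 0.9008
After subsystem 4 (A=0.9889): product = 0.8908
A_sys = 0.8908

0.8908


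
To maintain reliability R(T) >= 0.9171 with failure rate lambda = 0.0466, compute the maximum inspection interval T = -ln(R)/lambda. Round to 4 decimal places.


R_target = 0.9171
lambda = 0.0466
-ln(0.9171) = 0.0865
T = 0.0865 / 0.0466
T = 1.8571

1.8571


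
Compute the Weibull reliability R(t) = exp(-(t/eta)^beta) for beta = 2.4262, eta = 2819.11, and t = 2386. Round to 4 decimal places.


beta = 2.4262, eta = 2819.11, t = 2386
t/eta = 2386 / 2819.11 = 0.8464
(t/eta)^beta = 0.8464^2.4262 = 0.6672
R(t) = exp(-0.6672)
R(t) = 0.5132

0.5132


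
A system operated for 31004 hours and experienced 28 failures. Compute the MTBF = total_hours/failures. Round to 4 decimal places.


total_hours = 31004
failures = 28
MTBF = 31004 / 28
MTBF = 1107.2857

1107.2857


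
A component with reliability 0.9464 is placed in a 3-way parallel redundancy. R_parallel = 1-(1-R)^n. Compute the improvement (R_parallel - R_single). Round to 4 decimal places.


R_single = 0.9464, n = 3
1 - R_single = 0.0536
(1 - R_single)^n = 0.0536^3 = 0.0002
R_parallel = 1 - 0.0002 = 0.9998
Improvement = 0.9998 - 0.9464
Improvement = 0.0534

0.0534


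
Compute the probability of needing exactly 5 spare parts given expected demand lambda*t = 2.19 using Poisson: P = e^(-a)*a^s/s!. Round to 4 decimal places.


a = 2.19, s = 5
e^(-a) = e^(-2.19) = 0.1119
a^s = 2.19^5 = 50.3756
s! = 120
P = 0.1119 * 50.3756 / 120
P = 0.047

0.047


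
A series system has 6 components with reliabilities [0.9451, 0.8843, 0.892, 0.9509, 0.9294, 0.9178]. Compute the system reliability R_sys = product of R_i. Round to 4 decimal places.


Components: [0.9451, 0.8843, 0.892, 0.9509, 0.9294, 0.9178]
After component 1 (R=0.9451): product = 0.9451
After component 2 (R=0.8843): product = 0.8358
After component 3 (R=0.892): product = 0.7455
After component 4 (R=0.9509): product = 0.7089
After component 5 (R=0.9294): product = 0.6588
After component 6 (R=0.9178): product = 0.6047
R_sys = 0.6047

0.6047


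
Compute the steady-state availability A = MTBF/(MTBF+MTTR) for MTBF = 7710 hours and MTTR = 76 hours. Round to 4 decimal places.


MTBF = 7710
MTTR = 76
MTBF + MTTR = 7786
A = 7710 / 7786
A = 0.9902

0.9902


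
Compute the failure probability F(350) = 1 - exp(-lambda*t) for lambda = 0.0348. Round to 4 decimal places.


lambda = 0.0348, t = 350
lambda * t = 12.18
exp(-12.18) = 0.0
F(t) = 1 - 0.0
F(t) = 1.0

1.0


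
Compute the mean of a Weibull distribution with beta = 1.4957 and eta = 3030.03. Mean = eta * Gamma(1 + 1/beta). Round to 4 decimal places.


beta = 1.4957, eta = 3030.03
1/beta = 0.6686
1 + 1/beta = 1.6686
Gamma(1.6686) = 0.9031
Mean = 3030.03 * 0.9031
Mean = 2736.3025

2736.3025


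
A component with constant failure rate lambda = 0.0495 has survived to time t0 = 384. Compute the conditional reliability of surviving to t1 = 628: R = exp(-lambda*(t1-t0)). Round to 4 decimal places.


lambda = 0.0495
t0 = 384, t1 = 628
t1 - t0 = 244
lambda * (t1-t0) = 0.0495 * 244 = 12.078
R = exp(-12.078)
R = 0.0

0.0


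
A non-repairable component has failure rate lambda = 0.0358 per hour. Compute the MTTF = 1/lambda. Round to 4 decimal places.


lambda = 0.0358
MTTF = 1 / 0.0358
MTTF = 27.933

27.933


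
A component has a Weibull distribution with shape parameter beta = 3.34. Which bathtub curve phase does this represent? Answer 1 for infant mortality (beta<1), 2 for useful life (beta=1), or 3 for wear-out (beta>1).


beta = 3.34
Compare beta to 1:
beta < 1 => infant mortality (phase 1)
beta = 1 => useful life (phase 2)
beta > 1 => wear-out (phase 3)
Since beta = 3.34, this is wear-out (increasing failure rate)
Phase = 3

3


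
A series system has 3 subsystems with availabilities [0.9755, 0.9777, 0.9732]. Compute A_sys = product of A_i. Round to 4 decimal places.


Subsystems: [0.9755, 0.9777, 0.9732]
After subsystem 1 (A=0.9755): product = 0.9755
After subsystem 2 (A=0.9777): product = 0.9537
After subsystem 3 (A=0.9732): product = 0.9282
A_sys = 0.9282

0.9282


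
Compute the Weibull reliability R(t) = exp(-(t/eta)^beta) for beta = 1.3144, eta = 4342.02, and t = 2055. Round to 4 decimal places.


beta = 1.3144, eta = 4342.02, t = 2055
t/eta = 2055 / 4342.02 = 0.4733
(t/eta)^beta = 0.4733^1.3144 = 0.3741
R(t) = exp(-0.3741)
R(t) = 0.6879

0.6879


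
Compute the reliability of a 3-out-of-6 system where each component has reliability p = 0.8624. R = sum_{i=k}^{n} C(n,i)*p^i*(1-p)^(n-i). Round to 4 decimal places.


k = 3, n = 6, p = 0.8624
i=3: C(6,3)=20 * 0.8624^3 * 0.1376^3 = 0.0334
i=4: C(6,4)=15 * 0.8624^4 * 0.1376^2 = 0.1571
i=5: C(6,5)=6 * 0.8624^5 * 0.1376^1 = 0.3938
i=6: C(6,6)=1 * 0.8624^6 * 0.1376^0 = 0.4114
R = sum of terms = 0.9957

0.9957


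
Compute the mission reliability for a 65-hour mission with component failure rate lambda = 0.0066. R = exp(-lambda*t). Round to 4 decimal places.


lambda = 0.0066
mission_time = 65
lambda * t = 0.0066 * 65 = 0.429
R = exp(-0.429)
R = 0.6512

0.6512


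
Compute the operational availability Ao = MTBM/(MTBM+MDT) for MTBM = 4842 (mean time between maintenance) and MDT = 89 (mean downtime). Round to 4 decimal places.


MTBM = 4842
MDT = 89
MTBM + MDT = 4931
Ao = 4842 / 4931
Ao = 0.982

0.982


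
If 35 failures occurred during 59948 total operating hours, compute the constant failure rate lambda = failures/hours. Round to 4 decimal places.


failures = 35
total_hours = 59948
lambda = 35 / 59948
lambda = 0.0006

0.0006


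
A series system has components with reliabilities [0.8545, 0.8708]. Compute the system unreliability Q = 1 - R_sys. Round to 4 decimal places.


Components: [0.8545, 0.8708]
After component 1: product = 0.8545
After component 2: product = 0.7441
R_sys = 0.7441
Q = 1 - 0.7441 = 0.2559

0.2559


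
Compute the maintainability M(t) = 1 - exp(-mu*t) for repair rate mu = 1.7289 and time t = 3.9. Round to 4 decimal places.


mu = 1.7289, t = 3.9
mu * t = 1.7289 * 3.9 = 6.7427
exp(-6.7427) = 0.0012
M(t) = 1 - 0.0012
M(t) = 0.9988

0.9988


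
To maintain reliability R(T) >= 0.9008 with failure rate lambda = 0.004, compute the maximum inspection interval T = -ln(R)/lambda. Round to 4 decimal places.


R_target = 0.9008
lambda = 0.004
-ln(0.9008) = 0.1045
T = 0.1045 / 0.004
T = 26.118

26.118


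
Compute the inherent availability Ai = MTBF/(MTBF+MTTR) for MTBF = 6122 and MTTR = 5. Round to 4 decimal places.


MTBF = 6122
MTTR = 5
MTBF + MTTR = 6127
Ai = 6122 / 6127
Ai = 0.9992

0.9992


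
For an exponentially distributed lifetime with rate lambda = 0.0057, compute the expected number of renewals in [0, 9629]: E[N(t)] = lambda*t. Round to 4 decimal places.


lambda = 0.0057
t = 9629
E[N(t)] = lambda * t
E[N(t)] = 0.0057 * 9629
E[N(t)] = 54.8853

54.8853


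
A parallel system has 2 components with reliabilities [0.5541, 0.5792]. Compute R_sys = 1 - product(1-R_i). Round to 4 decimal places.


Components: [0.5541, 0.5792]
(1 - 0.5541) = 0.4459, running product = 0.4459
(1 - 0.5792) = 0.4208, running product = 0.1876
Product of (1-R_i) = 0.1876
R_sys = 1 - 0.1876 = 0.8124

0.8124


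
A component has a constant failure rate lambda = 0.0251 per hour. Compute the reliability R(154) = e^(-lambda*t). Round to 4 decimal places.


lambda = 0.0251
t = 154
lambda * t = 3.8654
R(t) = e^(-3.8654)
R(t) = 0.021

0.021


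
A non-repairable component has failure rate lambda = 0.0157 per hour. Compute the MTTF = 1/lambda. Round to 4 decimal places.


lambda = 0.0157
MTTF = 1 / 0.0157
MTTF = 63.6943

63.6943


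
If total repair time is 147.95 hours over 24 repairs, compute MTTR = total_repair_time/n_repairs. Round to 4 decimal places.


total_repair_time = 147.95
n_repairs = 24
MTTR = 147.95 / 24
MTTR = 6.1646

6.1646


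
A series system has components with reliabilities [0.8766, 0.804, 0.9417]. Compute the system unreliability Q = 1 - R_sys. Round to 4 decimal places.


Components: [0.8766, 0.804, 0.9417]
After component 1: product = 0.8766
After component 2: product = 0.7048
After component 3: product = 0.6637
R_sys = 0.6637
Q = 1 - 0.6637 = 0.3363

0.3363


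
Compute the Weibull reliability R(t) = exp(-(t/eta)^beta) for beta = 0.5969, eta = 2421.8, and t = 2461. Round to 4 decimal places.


beta = 0.5969, eta = 2421.8, t = 2461
t/eta = 2461 / 2421.8 = 1.0162
(t/eta)^beta = 1.0162^0.5969 = 1.0096
R(t) = exp(-1.0096)
R(t) = 0.3644

0.3644


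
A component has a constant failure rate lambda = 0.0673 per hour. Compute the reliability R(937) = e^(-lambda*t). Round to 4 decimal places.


lambda = 0.0673
t = 937
lambda * t = 63.0601
R(t) = e^(-63.0601)
R(t) = 0.0

0.0


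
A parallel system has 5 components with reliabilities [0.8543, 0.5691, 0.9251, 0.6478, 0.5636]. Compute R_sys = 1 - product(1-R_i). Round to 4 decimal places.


Components: [0.8543, 0.5691, 0.9251, 0.6478, 0.5636]
(1 - 0.8543) = 0.1457, running product = 0.1457
(1 - 0.5691) = 0.4309, running product = 0.0628
(1 - 0.9251) = 0.0749, running product = 0.0047
(1 - 0.6478) = 0.3522, running product = 0.0017
(1 - 0.5636) = 0.4364, running product = 0.0007
Product of (1-R_i) = 0.0007
R_sys = 1 - 0.0007 = 0.9993

0.9993


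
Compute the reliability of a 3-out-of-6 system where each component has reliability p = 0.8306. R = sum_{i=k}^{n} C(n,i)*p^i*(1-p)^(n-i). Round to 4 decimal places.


k = 3, n = 6, p = 0.8306
i=3: C(6,3)=20 * 0.8306^3 * 0.1694^3 = 0.0557
i=4: C(6,4)=15 * 0.8306^4 * 0.1694^2 = 0.2049
i=5: C(6,5)=6 * 0.8306^5 * 0.1694^1 = 0.4018
i=6: C(6,6)=1 * 0.8306^6 * 0.1694^0 = 0.3284
R = sum of terms = 0.9908

0.9908


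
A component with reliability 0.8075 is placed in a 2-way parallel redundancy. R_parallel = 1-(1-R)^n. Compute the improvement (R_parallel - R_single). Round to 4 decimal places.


R_single = 0.8075, n = 2
1 - R_single = 0.1925
(1 - R_single)^n = 0.1925^2 = 0.0371
R_parallel = 1 - 0.0371 = 0.9629
Improvement = 0.9629 - 0.8075
Improvement = 0.1554

0.1554


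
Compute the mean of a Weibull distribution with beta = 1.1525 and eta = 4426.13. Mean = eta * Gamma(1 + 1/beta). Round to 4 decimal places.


beta = 1.1525, eta = 4426.13
1/beta = 0.8677
1 + 1/beta = 1.8677
Gamma(1.8677) = 0.9511
Mean = 4426.13 * 0.9511
Mean = 4209.6986

4209.6986


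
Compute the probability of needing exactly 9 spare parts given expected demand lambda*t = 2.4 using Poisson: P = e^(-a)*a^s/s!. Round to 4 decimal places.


a = 2.4, s = 9
e^(-a) = e^(-2.4) = 0.0907
a^s = 2.4^9 = 2641.8075
s! = 362880
P = 0.0907 * 2641.8075 / 362880
P = 0.0007

0.0007


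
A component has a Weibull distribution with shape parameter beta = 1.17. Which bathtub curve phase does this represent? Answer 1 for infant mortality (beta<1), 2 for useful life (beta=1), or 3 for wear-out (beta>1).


beta = 1.17
Compare beta to 1:
beta < 1 => infant mortality (phase 1)
beta = 1 => useful life (phase 2)
beta > 1 => wear-out (phase 3)
Since beta = 1.17, this is wear-out (increasing failure rate)
Phase = 3

3


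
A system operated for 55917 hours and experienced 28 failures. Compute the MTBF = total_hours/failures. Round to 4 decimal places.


total_hours = 55917
failures = 28
MTBF = 55917 / 28
MTBF = 1997.0357

1997.0357


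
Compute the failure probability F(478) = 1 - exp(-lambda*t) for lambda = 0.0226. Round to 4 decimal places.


lambda = 0.0226, t = 478
lambda * t = 10.8028
exp(-10.8028) = 0.0
F(t) = 1 - 0.0
F(t) = 1.0

1.0


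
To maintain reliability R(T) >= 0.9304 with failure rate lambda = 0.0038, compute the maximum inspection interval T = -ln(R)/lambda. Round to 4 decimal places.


R_target = 0.9304
lambda = 0.0038
-ln(0.9304) = 0.0721
T = 0.0721 / 0.0038
T = 18.9844

18.9844


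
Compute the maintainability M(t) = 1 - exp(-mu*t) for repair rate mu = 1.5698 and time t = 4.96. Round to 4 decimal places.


mu = 1.5698, t = 4.96
mu * t = 1.5698 * 4.96 = 7.7862
exp(-7.7862) = 0.0004
M(t) = 1 - 0.0004
M(t) = 0.9996

0.9996


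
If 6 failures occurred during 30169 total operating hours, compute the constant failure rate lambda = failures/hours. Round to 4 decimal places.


failures = 6
total_hours = 30169
lambda = 6 / 30169
lambda = 0.0002

0.0002


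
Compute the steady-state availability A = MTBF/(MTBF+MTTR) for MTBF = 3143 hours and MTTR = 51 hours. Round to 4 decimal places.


MTBF = 3143
MTTR = 51
MTBF + MTTR = 3194
A = 3143 / 3194
A = 0.984

0.984


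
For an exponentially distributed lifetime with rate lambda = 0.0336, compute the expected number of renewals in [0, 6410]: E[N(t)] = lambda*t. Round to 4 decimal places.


lambda = 0.0336
t = 6410
E[N(t)] = lambda * t
E[N(t)] = 0.0336 * 6410
E[N(t)] = 215.376

215.376


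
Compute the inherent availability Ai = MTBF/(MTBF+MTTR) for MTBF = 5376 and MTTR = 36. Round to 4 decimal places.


MTBF = 5376
MTTR = 36
MTBF + MTTR = 5412
Ai = 5376 / 5412
Ai = 0.9933

0.9933


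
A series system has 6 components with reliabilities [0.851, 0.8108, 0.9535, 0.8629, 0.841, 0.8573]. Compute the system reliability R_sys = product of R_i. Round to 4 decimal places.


Components: [0.851, 0.8108, 0.9535, 0.8629, 0.841, 0.8573]
After component 1 (R=0.851): product = 0.851
After component 2 (R=0.8108): product = 0.69
After component 3 (R=0.9535): product = 0.6579
After component 4 (R=0.8629): product = 0.5677
After component 5 (R=0.841): product = 0.4774
After component 6 (R=0.8573): product = 0.4093
R_sys = 0.4093

0.4093


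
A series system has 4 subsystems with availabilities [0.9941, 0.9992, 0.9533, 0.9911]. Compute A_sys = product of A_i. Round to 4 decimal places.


Subsystems: [0.9941, 0.9992, 0.9533, 0.9911]
After subsystem 1 (A=0.9941): product = 0.9941
After subsystem 2 (A=0.9992): product = 0.9933
After subsystem 3 (A=0.9533): product = 0.9469
After subsystem 4 (A=0.9911): product = 0.9385
A_sys = 0.9385

0.9385


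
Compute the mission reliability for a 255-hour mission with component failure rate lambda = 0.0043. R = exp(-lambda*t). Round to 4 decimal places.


lambda = 0.0043
mission_time = 255
lambda * t = 0.0043 * 255 = 1.0965
R = exp(-1.0965)
R = 0.334

0.334


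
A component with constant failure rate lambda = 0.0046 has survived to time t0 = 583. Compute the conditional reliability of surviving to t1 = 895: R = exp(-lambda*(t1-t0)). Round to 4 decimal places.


lambda = 0.0046
t0 = 583, t1 = 895
t1 - t0 = 312
lambda * (t1-t0) = 0.0046 * 312 = 1.4352
R = exp(-1.4352)
R = 0.2381

0.2381


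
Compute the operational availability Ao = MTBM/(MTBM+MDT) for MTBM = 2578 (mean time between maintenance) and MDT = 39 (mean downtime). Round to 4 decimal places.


MTBM = 2578
MDT = 39
MTBM + MDT = 2617
Ao = 2578 / 2617
Ao = 0.9851

0.9851


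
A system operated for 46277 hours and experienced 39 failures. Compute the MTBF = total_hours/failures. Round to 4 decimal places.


total_hours = 46277
failures = 39
MTBF = 46277 / 39
MTBF = 1186.5897

1186.5897


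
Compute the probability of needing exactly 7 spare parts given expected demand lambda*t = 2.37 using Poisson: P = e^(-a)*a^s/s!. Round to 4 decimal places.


a = 2.37, s = 7
e^(-a) = e^(-2.37) = 0.0935
a^s = 2.37^7 = 419.9895
s! = 5040
P = 0.0935 * 419.9895 / 5040
P = 0.0078

0.0078


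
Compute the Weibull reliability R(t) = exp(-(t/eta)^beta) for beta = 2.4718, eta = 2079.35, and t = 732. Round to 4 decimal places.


beta = 2.4718, eta = 2079.35, t = 732
t/eta = 732 / 2079.35 = 0.352
(t/eta)^beta = 0.352^2.4718 = 0.0757
R(t) = exp(-0.0757)
R(t) = 0.9271

0.9271


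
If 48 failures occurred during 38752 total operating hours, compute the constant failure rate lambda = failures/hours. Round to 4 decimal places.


failures = 48
total_hours = 38752
lambda = 48 / 38752
lambda = 0.0012

0.0012


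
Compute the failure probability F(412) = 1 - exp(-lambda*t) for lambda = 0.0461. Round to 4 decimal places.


lambda = 0.0461, t = 412
lambda * t = 18.9932
exp(-18.9932) = 0.0
F(t) = 1 - 0.0
F(t) = 1.0

1.0


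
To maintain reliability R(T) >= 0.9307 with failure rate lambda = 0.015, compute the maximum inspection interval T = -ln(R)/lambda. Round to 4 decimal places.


R_target = 0.9307
lambda = 0.015
-ln(0.9307) = 0.0718
T = 0.0718 / 0.015
T = 4.7879

4.7879


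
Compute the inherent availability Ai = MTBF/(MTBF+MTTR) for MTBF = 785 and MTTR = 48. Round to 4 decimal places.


MTBF = 785
MTTR = 48
MTBF + MTTR = 833
Ai = 785 / 833
Ai = 0.9424

0.9424


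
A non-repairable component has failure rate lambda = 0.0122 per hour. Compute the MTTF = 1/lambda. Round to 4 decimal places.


lambda = 0.0122
MTTF = 1 / 0.0122
MTTF = 81.9672

81.9672


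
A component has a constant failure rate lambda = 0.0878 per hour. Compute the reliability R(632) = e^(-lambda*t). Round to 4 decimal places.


lambda = 0.0878
t = 632
lambda * t = 55.4896
R(t) = e^(-55.4896)
R(t) = 0.0

0.0


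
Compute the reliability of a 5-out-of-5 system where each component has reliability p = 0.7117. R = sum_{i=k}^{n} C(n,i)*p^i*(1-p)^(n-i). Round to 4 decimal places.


k = 5, n = 5, p = 0.7117
i=5: C(5,5)=1 * 0.7117^5 * 0.2883^0 = 0.1826
R = sum of terms = 0.1826

0.1826


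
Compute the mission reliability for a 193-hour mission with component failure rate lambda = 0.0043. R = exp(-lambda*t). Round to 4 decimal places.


lambda = 0.0043
mission_time = 193
lambda * t = 0.0043 * 193 = 0.8299
R = exp(-0.8299)
R = 0.4361

0.4361


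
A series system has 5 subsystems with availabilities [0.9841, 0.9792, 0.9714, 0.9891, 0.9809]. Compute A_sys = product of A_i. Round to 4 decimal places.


Subsystems: [0.9841, 0.9792, 0.9714, 0.9891, 0.9809]
After subsystem 1 (A=0.9841): product = 0.9841
After subsystem 2 (A=0.9792): product = 0.9636
After subsystem 3 (A=0.9714): product = 0.9361
After subsystem 4 (A=0.9891): product = 0.9259
After subsystem 5 (A=0.9809): product = 0.9082
A_sys = 0.9082

0.9082


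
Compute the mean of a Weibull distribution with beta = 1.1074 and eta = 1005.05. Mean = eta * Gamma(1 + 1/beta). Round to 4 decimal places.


beta = 1.1074, eta = 1005.05
1/beta = 0.903
1 + 1/beta = 1.903
Gamma(1.903) = 0.9628
Mean = 1005.05 * 0.9628
Mean = 967.6648

967.6648


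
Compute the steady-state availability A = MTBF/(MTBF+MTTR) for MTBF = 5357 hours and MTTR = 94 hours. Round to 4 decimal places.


MTBF = 5357
MTTR = 94
MTBF + MTTR = 5451
A = 5357 / 5451
A = 0.9828

0.9828


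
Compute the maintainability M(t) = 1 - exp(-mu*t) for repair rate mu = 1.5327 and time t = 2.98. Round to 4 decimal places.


mu = 1.5327, t = 2.98
mu * t = 1.5327 * 2.98 = 4.5674
exp(-4.5674) = 0.0104
M(t) = 1 - 0.0104
M(t) = 0.9896

0.9896


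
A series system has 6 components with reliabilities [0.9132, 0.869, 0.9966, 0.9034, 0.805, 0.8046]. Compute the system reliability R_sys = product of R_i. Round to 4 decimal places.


Components: [0.9132, 0.869, 0.9966, 0.9034, 0.805, 0.8046]
After component 1 (R=0.9132): product = 0.9132
After component 2 (R=0.869): product = 0.7936
After component 3 (R=0.9966): product = 0.7909
After component 4 (R=0.9034): product = 0.7145
After component 5 (R=0.805): product = 0.5752
After component 6 (R=0.8046): product = 0.4628
R_sys = 0.4628

0.4628


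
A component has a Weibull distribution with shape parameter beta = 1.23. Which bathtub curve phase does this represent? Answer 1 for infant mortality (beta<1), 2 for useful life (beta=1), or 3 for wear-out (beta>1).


beta = 1.23
Compare beta to 1:
beta < 1 => infant mortality (phase 1)
beta = 1 => useful life (phase 2)
beta > 1 => wear-out (phase 3)
Since beta = 1.23, this is wear-out (increasing failure rate)
Phase = 3

3


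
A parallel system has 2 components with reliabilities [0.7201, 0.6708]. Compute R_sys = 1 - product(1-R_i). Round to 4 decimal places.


Components: [0.7201, 0.6708]
(1 - 0.7201) = 0.2799, running product = 0.2799
(1 - 0.6708) = 0.3292, running product = 0.0921
Product of (1-R_i) = 0.0921
R_sys = 1 - 0.0921 = 0.9079

0.9079


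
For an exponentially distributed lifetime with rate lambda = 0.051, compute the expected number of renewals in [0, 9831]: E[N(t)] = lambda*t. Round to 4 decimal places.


lambda = 0.051
t = 9831
E[N(t)] = lambda * t
E[N(t)] = 0.051 * 9831
E[N(t)] = 501.381

501.381
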